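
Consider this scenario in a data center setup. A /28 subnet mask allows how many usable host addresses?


Given: subnet mask /28
Host bits = 32 - 28 = 4
Total addresses = 2^4 = 16
Usable hosts = 16 - 2 (network + broadcast) = 14

14


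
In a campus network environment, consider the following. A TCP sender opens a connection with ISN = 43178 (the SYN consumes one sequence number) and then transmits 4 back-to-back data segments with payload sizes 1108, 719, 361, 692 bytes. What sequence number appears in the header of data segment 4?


The SYN occupies sequence number ISN = 43178, so the first data byte is ISN + 1 = 43179.
SEQ of data segment i = (ISN + 1) + sum of payload sizes of segments 1..i-1.
Segment 1: SEQ = 43179, payload = 1108 bytes
Segment 2: SEQ = 44287, payload = 719 bytes
Segment 3: SEQ = 45006, payload = 361 bytes
Segment 4: SEQ = 45367, payload = 692 bytes
SEQ of segment 4 = 43179 + 1108 + 719 + 361 = 45367

45367


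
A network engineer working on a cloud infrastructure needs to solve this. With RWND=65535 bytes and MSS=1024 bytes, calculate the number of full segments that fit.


Given: RWND = 65535 bytes, MSS = 1024 bytes
Full segments = floor(RWND / MSS)
Full segments = floor(65535 / 1024)
Full segments = floor(63.999) = 63

63


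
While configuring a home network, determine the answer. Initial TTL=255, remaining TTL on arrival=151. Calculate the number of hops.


Given: initial TTL = 255, received TTL = 151
Hops = initial TTL - received TTL
Hops = 255 - 151 = 104

104


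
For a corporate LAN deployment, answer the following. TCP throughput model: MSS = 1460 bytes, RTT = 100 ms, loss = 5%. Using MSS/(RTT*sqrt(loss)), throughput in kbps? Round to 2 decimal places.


Given: MSS = 1460 bytes, RTT = 100 ms, loss = 5%
RTT in seconds = 100 / 1000 = 0.1
Loss rate = 5% = 0.05
sqrt(loss) = sqrt(0.05) = 0.223606797750
Throughput (bytes/s) = 1460 / (0.1 * 0.223606797750) = 65293.1849
Throughput (kbps) = 65293.1849 * 8 / 1000 = 522.345480 -> 522.35 kbps (2 dp)

522.35


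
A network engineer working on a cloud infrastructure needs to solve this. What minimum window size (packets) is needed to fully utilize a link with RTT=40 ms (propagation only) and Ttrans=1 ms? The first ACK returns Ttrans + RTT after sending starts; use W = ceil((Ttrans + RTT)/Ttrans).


Given: Ttrans = 1 ms, RTT = 40 ms (= 2 * Tprop, Tprop = 20 ms)
Time until first ACK returns = Ttrans + RTT = 1 + 40 = 41 ms
Need W * Ttrans >= Ttrans + RTT  ->  W >= (Ttrans + RTT) / Ttrans
(Ttrans + RTT) / Ttrans = 41 / 1 = 41
W_min = ceil(41) = 41

41


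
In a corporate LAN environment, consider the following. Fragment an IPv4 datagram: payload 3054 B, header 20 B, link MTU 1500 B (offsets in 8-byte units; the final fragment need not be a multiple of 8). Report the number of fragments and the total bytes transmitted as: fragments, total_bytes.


Max data per non-final fragment = floor((MTU - header)/8)*8 = floor((1500 - 20)/8)*8 = floor(1480/8)*8 = 1480 B
Final fragment needs no 8-byte alignment: it can carry up to MTU - header = 1480 B
Non-final fragments needed = ceil((payload - 1480) / 1480) = ceil(1574/1480) = ceil(1.0635) = 2
Number of fragments = 2 + 1 = 3
Fragment sizes (data): 2 * 1480 B + 94 B (last, 94 <= 1480 OK)
Total bytes sent = payload + n_frags * header = 3054 + 3*20 = 3054 + 60 = 3114 B

3, 3114


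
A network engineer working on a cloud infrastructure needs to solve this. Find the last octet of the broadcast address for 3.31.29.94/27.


Given: IP = 3.31.29.94, prefix = /27
Host bits = 32 - 27 = 5
Network last octet = 94 AND mask = 64
Host part size = 2^5 - 1 = 31
Broadcast last octet = 64 OR 31 = 95

95


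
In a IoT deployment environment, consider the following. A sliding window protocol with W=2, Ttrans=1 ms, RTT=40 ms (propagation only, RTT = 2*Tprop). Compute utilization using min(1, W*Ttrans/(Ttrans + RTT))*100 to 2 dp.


Given: W = 2, Ttrans = 1 ms, RTT = 40 ms (= 2 * Tprop, Tprop = 20 ms)
Cycle time = Ttrans + RTT = 1 + 40 = 41 ms (first packet sent until its ACK returns)
W * Ttrans = 2 * 1 = 2 ms of sending per cycle
W * Ttrans / (Ttrans + RTT) = 2 / 41 = 0.048780
U = min(1, 0.048780) = 0.048780
U% = 4.88%

4.88


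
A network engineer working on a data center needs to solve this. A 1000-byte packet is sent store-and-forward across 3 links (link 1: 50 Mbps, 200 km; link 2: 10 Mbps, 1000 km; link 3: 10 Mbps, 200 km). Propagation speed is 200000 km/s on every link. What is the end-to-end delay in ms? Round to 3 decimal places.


Packet = 1000 bytes = 8000 bits. Store-and-forward: sum (t_trans + t_prop) per link.
Link 1: t_trans = 8000/(50*10^6) s = 0.1600 ms; t_prop = 200/200000 s = 1.0000 ms; subtotal = 1.1600 ms
Link 2: t_trans = 8000/(10*10^6) s = 0.8000 ms; t_prop = 1000/200000 s = 5.0000 ms; subtotal = 5.8000 ms
Link 3: t_trans = 8000/(10*10^6) s = 0.8000 ms; t_prop = 200/200000 s = 1.0000 ms; subtotal = 1.8000 ms
End-to-end = 1.1600 + 5.8000 + 1.8000 = 8.7600 ms -> 8.760 ms (3 dp)

8.760


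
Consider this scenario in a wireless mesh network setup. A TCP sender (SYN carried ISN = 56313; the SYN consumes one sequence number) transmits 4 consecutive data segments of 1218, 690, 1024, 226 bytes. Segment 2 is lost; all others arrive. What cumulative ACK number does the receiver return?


SYN uses sequence number 56313; first data byte = ISN + 1 = 56314.
Segment 1: SEQ = 56314, len = 1218 B, covers [56314, 57531]
Segment 2: SEQ = 57532, len = 690 B, covers [57532, 58221] [LOST]
Segment 3: SEQ = 58222, len = 1024 B, covers [58222, 59245]
Segment 4: SEQ = 59246, len = 226 B, covers [59246, 59471]
In-order data received: bytes [56314, 57531] (segments 1..1).
Segment 2 missing -> gap begins at byte 57532; later segments buffered out of order.
Cumulative ACK = next expected in-order byte = 56314 + 1218 = 57532

57532


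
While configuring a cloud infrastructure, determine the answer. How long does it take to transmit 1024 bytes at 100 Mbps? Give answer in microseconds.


Given: packet = 1024 bytes, bandwidth = 100 Mbps
Packet in bits = 1024 * 8 = 8192 bits
Bandwidth = 100 * 10^6 = 100000000 bps
Time = 8192 / 100000000 seconds
Time in us = 8192 * 10^6 / 100000000 = 81.92

81.92


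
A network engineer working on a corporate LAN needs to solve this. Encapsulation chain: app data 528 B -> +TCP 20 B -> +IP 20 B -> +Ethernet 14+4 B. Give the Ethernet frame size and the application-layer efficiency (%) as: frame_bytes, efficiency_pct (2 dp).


TCP segment = 528 + 20 = 548 B
IP packet = 548 + 20 = 568 B
Ethernet frame = 568 + 14 + 4 = 586 B
Efficiency = app / frame = 528 / 586 = 0.901024 = 90.1024% -> 90.10% (2 dp)

586, 90.10


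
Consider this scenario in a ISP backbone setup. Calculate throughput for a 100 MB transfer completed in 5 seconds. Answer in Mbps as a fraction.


Given: file = 100 MB, time = 5 s
File in Mb = 100 * 8 = 800 Mb
Throughput = 800 / 5 Mbps
Throughput = 160 Mbps

160


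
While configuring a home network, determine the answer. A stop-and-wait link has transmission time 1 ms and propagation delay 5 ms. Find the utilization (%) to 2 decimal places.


Given: Ttrans = 1 ms, Tprop = 5 ms
RTT = 2 * Tprop = 2 * 5 = 10 ms
U = Ttrans / (Ttrans + RTT)
U = 1 / (1 + 10)
U = 1 / 11 = 0.090909
U% = 9.09%

9.09


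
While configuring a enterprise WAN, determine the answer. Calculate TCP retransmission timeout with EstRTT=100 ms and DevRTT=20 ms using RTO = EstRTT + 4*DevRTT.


Given: EstRTT = 100 ms, DevRTT = 20 ms
Timeout = EstRTT + 4 * DevRTT
4 * DevRTT = 4 * 20 = 80
Timeout = 100 + 80 = 180 ms

180


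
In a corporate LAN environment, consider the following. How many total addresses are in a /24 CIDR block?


Given: CIDR prefix /24
Host bits = 32 - 24 = 8
Total addresses = 2^8 = 256

256


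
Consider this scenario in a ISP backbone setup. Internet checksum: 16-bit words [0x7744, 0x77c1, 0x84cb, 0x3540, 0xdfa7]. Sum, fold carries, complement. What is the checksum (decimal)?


Given words: [0x7744, 0x77c1, 0x84cb, 0x3540, 0xdfa7]
Step 1: Sum all words
Raw sum = 30532 + 30657 + 33995 + 13632 + 57255 = 166071
Step 2: Fold carry: (34999 + 2) = 35001
One's complement = ~35001 & 0xFFFF = 30534

30534


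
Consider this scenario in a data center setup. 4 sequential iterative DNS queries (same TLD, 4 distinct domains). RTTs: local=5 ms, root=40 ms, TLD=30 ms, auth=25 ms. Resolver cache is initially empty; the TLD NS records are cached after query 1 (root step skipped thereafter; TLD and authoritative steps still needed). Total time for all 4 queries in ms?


Lookup 1 (cold cache): local + root + TLD + auth = 5 + 40 + 30 + 25 = 100 ms
Lookups 2..4 (TLD NS cached -> skip root; new domain -> still ask TLD and auth): local + TLD + auth = 5 + 30 + 25 = 60 ms each
Remaining 3 lookups: 3 * 60 = 180 ms
Total = 100 + 180 = 280 ms

280


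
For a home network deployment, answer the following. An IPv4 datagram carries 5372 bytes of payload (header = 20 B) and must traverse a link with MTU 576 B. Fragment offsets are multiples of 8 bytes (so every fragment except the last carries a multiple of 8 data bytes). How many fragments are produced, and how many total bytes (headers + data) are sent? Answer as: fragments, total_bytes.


Max data per non-final fragment = floor((MTU - header)/8)*8 = floor((576 - 20)/8)*8 = floor(556/8)*8 = 552 B
Final fragment needs no 8-byte alignment: it can carry up to MTU - header = 556 B
Non-final fragments needed = ceil((payload - 556) / 552) = ceil(4816/552) = ceil(8.7246) = 9
Number of fragments = 9 + 1 = 10
Fragment sizes (data): 9 * 552 B + 404 B (last, 404 <= 556 OK)
Total bytes sent = payload + n_frags * header = 5372 + 10*20 = 5372 + 200 = 5572 B

10, 5572


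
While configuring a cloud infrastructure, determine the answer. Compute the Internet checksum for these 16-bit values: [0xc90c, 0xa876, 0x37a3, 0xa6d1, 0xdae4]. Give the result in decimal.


Given words: [0xc90c, 0xa876, 0x37a3, 0xa6d1, 0xdae4]
Step 1: Sum all words
Raw sum = 51468 + 43126 + 14243 + 42705 + 56036 = 207578
Step 2: Fold carry: (10970 + 3) = 10973
One's complement = ~10973 & 0xFFFF = 54562

54562


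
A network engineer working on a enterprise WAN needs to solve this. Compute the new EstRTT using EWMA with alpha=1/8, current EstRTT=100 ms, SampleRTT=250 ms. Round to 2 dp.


Given: EstRTT = 100 ms, SampleRTT = 250 ms, alpha = 1/8
New EstRTT = (1 - alpha) * EstRTT + alpha * SampleRTT
(7/8) * 100 = 87.5
(1/8) * 250 = 31.25
New EstRTT = 87.5 + 31.25 = 118.75 ms -> 118.75 ms (2 dp)

118.75


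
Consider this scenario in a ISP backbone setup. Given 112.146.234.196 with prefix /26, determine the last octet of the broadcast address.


Given: IP = 112.146.234.196, prefix = /26
Host bits = 32 - 26 = 6
Network last octet = 196 AND mask = 192
Host part size = 2^6 - 1 = 63
Broadcast last octet = 192 OR 63 = 255

255


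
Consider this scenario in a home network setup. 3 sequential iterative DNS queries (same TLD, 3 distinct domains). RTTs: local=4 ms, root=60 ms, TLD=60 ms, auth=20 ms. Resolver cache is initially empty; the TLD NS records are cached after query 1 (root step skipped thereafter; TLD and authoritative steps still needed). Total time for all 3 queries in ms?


Lookup 1 (cold cache): local + root + TLD + auth = 4 + 60 + 60 + 20 = 144 ms
Lookups 2..3 (TLD NS cached -> skip root; new domain -> still ask TLD and auth): local + TLD + auth = 4 + 60 + 20 = 84 ms each
Remaining 2 lookups: 2 * 84 = 168 ms
Total = 144 + 168 = 312 ms

312


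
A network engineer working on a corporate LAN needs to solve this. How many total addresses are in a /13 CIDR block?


Given: CIDR prefix /13
Host bits = 32 - 13 = 19
Total addresses = 2^19 = 524288

524288


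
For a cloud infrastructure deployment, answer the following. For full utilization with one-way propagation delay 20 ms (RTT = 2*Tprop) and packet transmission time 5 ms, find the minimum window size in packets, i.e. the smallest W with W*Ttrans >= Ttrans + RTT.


Given: Ttrans = 5 ms, RTT = 40 ms (= 2 * Tprop, Tprop = 20 ms)
Time until first ACK returns = Ttrans + RTT = 5 + 40 = 45 ms
Need W * Ttrans >= Ttrans + RTT  ->  W >= (Ttrans + RTT) / Ttrans
(Ttrans + RTT) / Ttrans = 45 / 5 = 9
W_min = ceil(9) = 9

9


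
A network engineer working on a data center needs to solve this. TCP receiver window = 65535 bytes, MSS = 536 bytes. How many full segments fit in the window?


Given: RWND = 65535 bytes, MSS = 536 bytes
Full segments = floor(RWND / MSS)
Full segments = floor(65535 / 536)
Full segments = floor(122.2668) = 122

122


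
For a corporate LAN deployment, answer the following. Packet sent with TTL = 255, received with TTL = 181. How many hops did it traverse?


Given: initial TTL = 255, received TTL = 181
Hops = initial TTL - received TTL
Hops = 255 - 181 = 74

74


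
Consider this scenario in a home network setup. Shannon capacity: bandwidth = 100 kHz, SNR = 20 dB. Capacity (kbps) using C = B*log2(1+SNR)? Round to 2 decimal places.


Given: B = 100 kHz, SNR = 20 dB
SNR linear = 10^(20/10) = 100
1 + SNR = 101
log2(101) = 6.6582114828
C = 100 * 1000 * 6.6582114828 = 665821.1483 bps
C = 665.821148 kbps -> 665.82 kbps (2 dp)

665.82


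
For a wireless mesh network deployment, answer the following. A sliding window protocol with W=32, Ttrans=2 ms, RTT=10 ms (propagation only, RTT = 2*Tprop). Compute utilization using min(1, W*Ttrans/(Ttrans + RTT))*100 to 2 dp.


Given: W = 32, Ttrans = 2 ms, RTT = 10 ms (= 2 * Tprop, Tprop = 5 ms)
Cycle time = Ttrans + RTT = 2 + 10 = 12 ms (first packet sent until its ACK returns)
W * Ttrans = 32 * 2 = 64 ms of sending per cycle
W * Ttrans / (Ttrans + RTT) = 64 / 12 = 5.333333
U = min(1, 5.333333) = 1.000000
U% = 100.00%

100.00


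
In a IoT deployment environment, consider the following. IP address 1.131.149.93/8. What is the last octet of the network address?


Given: IP = 1.131.149.93, prefix = /8
Subnet mask = 255.0.0.0
Last octet of IP: 93
Last octet of mask: 0
Network last octet = 93 AND 0 = 0

0


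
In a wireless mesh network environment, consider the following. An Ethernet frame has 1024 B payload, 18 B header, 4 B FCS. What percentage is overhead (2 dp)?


Given: payload = 1024 B, header = 18 B, trailer = 4 B
Overhead bytes = header + trailer = 18 + 4 = 22
Total frame = payload + overhead = 1024 + 22 = 1046
Overhead % = 22 / 1046 * 100 = 2.1033% -> 2.10% (2 dp)

2.10


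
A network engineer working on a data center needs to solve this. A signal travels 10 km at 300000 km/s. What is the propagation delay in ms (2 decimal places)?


Given: distance = 10 km, speed = 300000 km/s
Delay = distance / speed = 10 / 300000 seconds
Delay in ms = 10 * 1000 / 300000
Delay = 0.0333 ms
Rounded to 2 dp = 0.03 ms

0.03


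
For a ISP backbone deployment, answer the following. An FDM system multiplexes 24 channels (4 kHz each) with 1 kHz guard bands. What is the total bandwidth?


Given: 24 channels, 4 kHz each, guard = 1 kHz
Channel bandwidth = 24 * 4 = 96 kHz
Guard bands = 23 gaps * 1 kHz = 23 kHz
Total = 96 + 23 = 119 kHz

119


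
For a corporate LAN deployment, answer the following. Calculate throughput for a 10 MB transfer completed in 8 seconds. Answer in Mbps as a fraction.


Given: file = 10 MB, time = 8 s
File in Mb = 10 * 8 = 80 Mb
Throughput = 80 / 8 Mbps
Throughput = 10 Mbps

10


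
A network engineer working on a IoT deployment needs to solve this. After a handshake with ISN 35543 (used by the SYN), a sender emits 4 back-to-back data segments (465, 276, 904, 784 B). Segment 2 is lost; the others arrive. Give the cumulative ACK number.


SYN uses sequence number 35543; first data byte = ISN + 1 = 35544.
Segment 1: SEQ = 35544, len = 465 B, covers [35544, 36008]
Segment 2: SEQ = 36009, len = 276 B, covers [36009, 36284] [LOST]
Segment 3: SEQ = 36285, len = 904 B, covers [36285, 37188]
Segment 4: SEQ = 37189, len = 784 B, covers [37189, 37972]
In-order data received: bytes [35544, 36008] (segments 1..1).
Segment 2 missing -> gap begins at byte 36009; later segments buffered out of order.
Cumulative ACK = next expected in-order byte = 35544 + 465 = 36009

36009


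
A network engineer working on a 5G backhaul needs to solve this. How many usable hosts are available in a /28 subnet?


Given: subnet mask /28
Host bits = 32 - 28 = 4
Total addresses = 2^4 = 16
Usable hosts = 16 - 2 (network + broadcast) = 14

14


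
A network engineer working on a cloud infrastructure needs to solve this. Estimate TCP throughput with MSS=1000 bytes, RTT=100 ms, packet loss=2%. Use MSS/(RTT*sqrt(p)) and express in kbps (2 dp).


Given: MSS = 1000 bytes, RTT = 100 ms, loss = 2%
RTT in seconds = 100 / 1000 = 0.1
Loss rate = 2% = 0.02
sqrt(loss) = sqrt(0.02) = 0.141421356237
Throughput (bytes/s) = 1000 / (0.1 * 0.141421356237) = 70710.6781
Throughput (kbps) = 70710.6781 * 8 / 1000 = 565.685425 -> 565.69 kbps (2 dp)

565.69


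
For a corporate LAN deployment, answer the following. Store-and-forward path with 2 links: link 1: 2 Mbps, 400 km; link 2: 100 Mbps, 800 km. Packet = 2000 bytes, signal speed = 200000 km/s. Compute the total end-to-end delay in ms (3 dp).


Packet = 2000 bytes = 16000 bits. Store-and-forward: sum (t_trans + t_prop) per link.
Link 1: t_trans = 16000/(2*10^6) s = 8.0000 ms; t_prop = 400/200000 s = 2.0000 ms; subtotal = 10.0000 ms
Link 2: t_trans = 16000/(100*10^6) s = 0.1600 ms; t_prop = 800/200000 s = 4.0000 ms; subtotal = 4.1600 ms
End-to-end = 10.0000 + 4.1600 = 14.1600 ms -> 14.160 ms (3 dp)

14.160


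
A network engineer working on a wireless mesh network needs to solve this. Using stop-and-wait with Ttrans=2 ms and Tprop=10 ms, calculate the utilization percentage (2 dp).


Given: Ttrans = 2 ms, Tprop = 10 ms
RTT = 2 * Tprop = 2 * 10 = 20 ms
U = Ttrans / (Ttrans + RTT)
U = 2 / (2 + 20)
U = 2 / 22 = 0.090909
U% = 9.09%

9.09


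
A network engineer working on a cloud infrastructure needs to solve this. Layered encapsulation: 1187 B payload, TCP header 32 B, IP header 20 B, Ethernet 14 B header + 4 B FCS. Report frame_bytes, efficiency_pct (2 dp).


TCP segment = 1187 + 32 = 1219 B
IP packet = 1219 + 20 = 1239 B
Ethernet frame = 1239 + 14 + 4 = 1257 B
Efficiency = app / frame = 1187 / 1257 = 0.944312 = 94.4312% -> 94.43% (2 dp)

1257, 94.43


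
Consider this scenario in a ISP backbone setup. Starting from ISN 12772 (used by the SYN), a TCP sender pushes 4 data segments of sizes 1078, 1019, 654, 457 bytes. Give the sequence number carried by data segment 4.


The SYN occupies sequence number ISN = 12772, so the first data byte is ISN + 1 = 12773.
SEQ of data segment i = (ISN + 1) + sum of payload sizes of segments 1..i-1.
Segment 1: SEQ = 12773, payload = 1078 bytes
Segment 2: SEQ = 13851, payload = 1019 bytes
Segment 3: SEQ = 14870, payload = 654 bytes
Segment 4: SEQ = 15524, payload = 457 bytes
SEQ of segment 4 = 12773 + 1078 + 1019 + 654 = 15524

15524


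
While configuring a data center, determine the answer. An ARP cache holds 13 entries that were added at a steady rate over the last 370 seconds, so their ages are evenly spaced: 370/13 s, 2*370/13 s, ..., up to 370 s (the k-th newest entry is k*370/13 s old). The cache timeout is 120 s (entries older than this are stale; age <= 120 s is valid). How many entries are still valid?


Ages are k * 370/13 s for k = 1..13 (spacing = 28.4615 s).
Entry k is valid iff k * 370/13 <= 120 iff k <= 13 * 120 / 370 = 4.2162
n_valid = floor(4.2162) = 4
(n_stale = 13 - 4 = 9)

4


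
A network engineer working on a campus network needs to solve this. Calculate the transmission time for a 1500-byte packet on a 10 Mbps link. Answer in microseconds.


Given: packet = 1500 bytes, bandwidth = 10 Mbps
Packet in bits = 1500 * 8 = 12000 bits
Bandwidth = 10 * 10^6 = 10000000 bps
Time = 12000 / 10000000 seconds
Time in us = 12000 * 10^6 / 10000000 = 1200

1200


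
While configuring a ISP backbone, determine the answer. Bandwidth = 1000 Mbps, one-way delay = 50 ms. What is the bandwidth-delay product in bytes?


Given: bandwidth = 1000 Mbps, delay = 50 ms
BDP in bits = 1000 * 10^6 * 50 / 1000
BDP in bits = 50000000
BDP in bytes = 50000000 / 8 = 6250000

6250000


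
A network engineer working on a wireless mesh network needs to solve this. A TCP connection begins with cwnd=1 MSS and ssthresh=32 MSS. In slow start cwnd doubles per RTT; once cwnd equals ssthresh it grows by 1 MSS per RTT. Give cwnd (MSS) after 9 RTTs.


RTT 0: cwnd = 1 MSS (initial)
RTT 1: cwnd = 2 MSS (slow start, doubled)
RTT 2: cwnd = 4 MSS (slow start, doubled)
RTT 3: cwnd = 8 MSS (slow start, doubled)
RTT 4: cwnd = 16 MSS (slow start, doubled)
RTT 5: cwnd = 32 MSS (slow start, doubled)
RTT 6: cwnd = 33 MSS (congestion avoidance, +1)
RTT 7: cwnd = 34 MSS (congestion avoidance, +1)
RTT 8: cwnd = 35 MSS (congestion avoidance, +1)
RTT 9: cwnd = 36 MSS (congestion avoidance, +1)

36


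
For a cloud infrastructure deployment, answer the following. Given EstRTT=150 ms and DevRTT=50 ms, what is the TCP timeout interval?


Given: EstRTT = 150 ms, DevRTT = 50 ms
Timeout = EstRTT + 4 * DevRTT
4 * DevRTT = 4 * 50 = 200
Timeout = 150 + 200 = 350 ms

350


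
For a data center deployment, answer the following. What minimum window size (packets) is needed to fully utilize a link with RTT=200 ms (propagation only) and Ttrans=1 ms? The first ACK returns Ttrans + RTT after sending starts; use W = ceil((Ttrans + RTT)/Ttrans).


Given: Ttrans = 1 ms, RTT = 200 ms (= 2 * Tprop, Tprop = 100 ms)
Time until first ACK returns = Ttrans + RTT = 1 + 200 = 201 ms
Need W * Ttrans >= Ttrans + RTT  ->  W >= (Ttrans + RTT) / Ttrans
(Ttrans + RTT) / Ttrans = 201 / 1 = 201
W_min = ceil(201) = 201

201


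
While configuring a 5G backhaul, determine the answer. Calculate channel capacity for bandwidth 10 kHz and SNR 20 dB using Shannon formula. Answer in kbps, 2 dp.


Given: B = 10 kHz, SNR = 20 dB
SNR linear = 10^(20/10) = 100
1 + SNR = 101
log2(101) = 6.6582114828
C = 10 * 1000 * 6.6582114828 = 66582.1148 bps
C = 66.582115 kbps -> 66.58 kbps (2 dp)

66.58


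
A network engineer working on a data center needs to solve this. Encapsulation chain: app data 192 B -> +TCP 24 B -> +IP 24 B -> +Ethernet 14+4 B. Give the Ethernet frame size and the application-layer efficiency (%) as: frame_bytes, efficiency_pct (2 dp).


TCP segment = 192 + 24 = 216 B
IP packet = 216 + 24 = 240 B
Ethernet frame = 240 + 14 + 4 = 258 B
Efficiency = app / frame = 192 / 258 = 0.744186 = 74.4186% -> 74.42% (2 dp)

258, 74.42


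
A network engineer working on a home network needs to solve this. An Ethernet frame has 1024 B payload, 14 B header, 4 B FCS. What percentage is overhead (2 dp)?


Given: payload = 1024 B, header = 14 B, trailer = 4 B
Overhead bytes = header + trailer = 14 + 4 = 18
Total frame = payload + overhead = 1024 + 18 = 1042
Overhead % = 18 / 1042 * 100 = 1.7274% -> 1.73% (2 dp)

1.73


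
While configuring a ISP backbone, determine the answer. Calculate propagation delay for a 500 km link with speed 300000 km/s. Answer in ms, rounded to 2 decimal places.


Given: distance = 500 km, speed = 300000 km/s
Delay = distance / speed = 500 / 300000 seconds
Delay in ms = 500 * 1000 / 300000
Delay = 1.6667 ms
Rounded to 2 dp = 1.67 ms

1.67


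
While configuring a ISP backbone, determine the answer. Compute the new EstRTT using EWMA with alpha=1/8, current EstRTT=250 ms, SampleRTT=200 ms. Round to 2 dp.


Given: EstRTT = 250 ms, SampleRTT = 200 ms, alpha = 1/8
New EstRTT = (1 - alpha) * EstRTT + alpha * SampleRTT
(7/8) * 250 = 218.75
(1/8) * 200 = 25
New EstRTT = 218.75 + 25 = 243.75 ms -> 243.75 ms (2 dp)

243.75


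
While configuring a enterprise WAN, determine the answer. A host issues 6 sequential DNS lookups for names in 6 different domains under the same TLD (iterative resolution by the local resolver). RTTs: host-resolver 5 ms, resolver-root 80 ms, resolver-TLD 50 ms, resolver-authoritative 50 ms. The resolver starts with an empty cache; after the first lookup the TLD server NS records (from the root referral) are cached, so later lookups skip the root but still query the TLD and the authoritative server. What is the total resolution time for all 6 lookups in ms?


Lookup 1 (cold cache): local + root + TLD + auth = 5 + 80 + 50 + 50 = 185 ms
Lookups 2..6 (TLD NS cached -> skip root; new domain -> still ask TLD and auth): local + TLD + auth = 5 + 50 + 50 = 105 ms each
Remaining 5 lookups: 5 * 105 = 525 ms
Total = 185 + 525 = 710 ms

710


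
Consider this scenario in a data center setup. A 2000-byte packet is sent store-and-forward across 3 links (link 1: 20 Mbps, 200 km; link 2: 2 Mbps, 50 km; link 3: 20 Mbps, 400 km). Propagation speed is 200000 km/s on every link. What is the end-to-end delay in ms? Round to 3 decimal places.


Packet = 2000 bytes = 16000 bits. Store-and-forward: sum (t_trans + t_prop) per link.
Link 1: t_trans = 16000/(20*10^6) s = 0.8000 ms; t_prop = 200/200000 s = 1.0000 ms; subtotal = 1.8000 ms
Link 2: t_trans = 16000/(2*10^6) s = 8.0000 ms; t_prop = 50/200000 s = 0.2500 ms; subtotal = 8.2500 ms
Link 3: t_trans = 16000/(20*10^6) s = 0.8000 ms; t_prop = 400/200000 s = 2.0000 ms; subtotal = 2.8000 ms
End-to-end = 1.8000 + 8.2500 + 2.8000 = 12.8500 ms -> 12.850 ms (3 dp)

12.850


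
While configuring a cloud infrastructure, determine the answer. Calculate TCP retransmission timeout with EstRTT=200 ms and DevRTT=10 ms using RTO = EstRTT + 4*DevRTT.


Given: EstRTT = 200 ms, DevRTT = 10 ms
Timeout = EstRTT + 4 * DevRTT
4 * DevRTT = 4 * 10 = 40
Timeout = 200 + 40 = 240 ms

240


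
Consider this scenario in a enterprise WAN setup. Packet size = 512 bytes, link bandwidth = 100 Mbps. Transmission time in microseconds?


Given: packet = 512 bytes, bandwidth = 100 Mbps
Packet in bits = 512 * 8 = 4096 bits
Bandwidth = 100 * 10^6 = 100000000 bps
Time = 4096 / 100000000 seconds
Time in us = 4096 * 10^6 / 100000000 = 40.96

40.96


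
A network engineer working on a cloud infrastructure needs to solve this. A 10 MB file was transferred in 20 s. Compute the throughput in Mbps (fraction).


Given: file = 10 MB, time = 20 s
File in Mb = 10 * 8 = 80 Mb
Throughput = 80 / 20 Mbps
Throughput = 4 Mbps

4


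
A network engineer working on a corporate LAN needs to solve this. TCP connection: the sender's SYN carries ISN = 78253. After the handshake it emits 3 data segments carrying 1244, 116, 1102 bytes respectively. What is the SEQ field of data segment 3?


The SYN occupies sequence number ISN = 78253, so the first data byte is ISN + 1 = 78254.
SEQ of data segment i = (ISN + 1) + sum of payload sizes of segments 1..i-1.
Segment 1: SEQ = 78254, payload = 1244 bytes
Segment 2: SEQ = 79498, payload = 116 bytes
Segment 3: SEQ = 79614, payload = 1102 bytes
SEQ of segment 3 = 78254 + 1244 + 116 = 79614

79614


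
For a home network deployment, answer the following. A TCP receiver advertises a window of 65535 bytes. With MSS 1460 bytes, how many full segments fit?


Given: RWND = 65535 bytes, MSS = 1460 bytes
Full segments = floor(RWND / MSS)
Full segments = floor(65535 / 1460)
Full segments = floor(44.887) = 44

44


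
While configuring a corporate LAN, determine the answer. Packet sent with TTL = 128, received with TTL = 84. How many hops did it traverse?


Given: initial TTL = 128, received TTL = 84
Hops = initial TTL - received TTL
Hops = 128 - 84 = 44

44


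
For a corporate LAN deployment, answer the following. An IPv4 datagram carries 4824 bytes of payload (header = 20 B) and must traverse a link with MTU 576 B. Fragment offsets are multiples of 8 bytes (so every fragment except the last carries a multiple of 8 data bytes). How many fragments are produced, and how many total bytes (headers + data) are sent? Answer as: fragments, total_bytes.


Max data per non-final fragment = floor((MTU - header)/8)*8 = floor((576 - 20)/8)*8 = floor(556/8)*8 = 552 B
Final fragment needs no 8-byte alignment: it can carry up to MTU - header = 556 B
Non-final fragments needed = ceil((payload - 556) / 552) = ceil(4268/552) = ceil(7.7319) = 8
Number of fragments = 8 + 1 = 9
Fragment sizes (data): 8 * 552 B + 408 B (last, 408 <= 556 OK)
Total bytes sent = payload + n_frags * header = 4824 + 9*20 = 4824 + 180 = 5004 B

9, 5004


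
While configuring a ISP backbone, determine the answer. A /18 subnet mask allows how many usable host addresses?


Given: subnet mask /18
Host bits = 32 - 18 = 14
Total addresses = 2^14 = 16384
Usable hosts = 16384 - 2 (network + broadcast) = 16382

16382


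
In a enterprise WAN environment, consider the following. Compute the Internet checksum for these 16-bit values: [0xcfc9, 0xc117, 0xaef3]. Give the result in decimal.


Given words: [0xcfc9, 0xc117, 0xaef3]
Step 1: Sum all words
Raw sum = 53193 + 49431 + 44787 = 147411
Step 2: Fold carry: (16339 + 2) = 16341
One's complement = ~16341 & 0xFFFF = 49194

49194


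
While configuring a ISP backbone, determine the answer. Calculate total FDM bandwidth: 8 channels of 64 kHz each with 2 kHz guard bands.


Given: 8 channels, 64 kHz each, guard = 2 kHz
Channel bandwidth = 8 * 64 = 512 kHz
Guard bands = 7 gaps * 2 kHz = 14 kHz
Total = 512 + 14 = 526 kHz

526


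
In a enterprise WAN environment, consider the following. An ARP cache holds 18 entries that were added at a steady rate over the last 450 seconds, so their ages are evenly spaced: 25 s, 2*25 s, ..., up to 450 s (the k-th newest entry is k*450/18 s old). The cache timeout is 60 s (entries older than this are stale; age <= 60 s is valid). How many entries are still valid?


Ages are k * 450/18 s for k = 1..18 (spacing = 25.0000 s).
Entry k is valid iff k * 450/18 <= 60 iff k <= 18 * 60 / 450 = 2.4000
n_valid = floor(2.4000) = 2
(n_stale = 18 - 2 = 16)

2


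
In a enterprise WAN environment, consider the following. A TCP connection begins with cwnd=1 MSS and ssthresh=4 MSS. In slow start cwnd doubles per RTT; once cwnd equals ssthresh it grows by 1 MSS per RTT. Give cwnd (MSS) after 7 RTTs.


RTT 0: cwnd = 1 MSS (initial)
RTT 1: cwnd = 2 MSS (slow start, doubled)
RTT 2: cwnd = 4 MSS (slow start, doubled)
RTT 3: cwnd = 5 MSS (congestion avoidance, +1)
RTT 4: cwnd = 6 MSS (congestion avoidance, +1)
RTT 5: cwnd = 7 MSS (congestion avoidance, +1)
RTT 6: cwnd = 8 MSS (congestion avoidance, +1)
RTT 7: cwnd = 9 MSS (congestion avoidance, +1)

9


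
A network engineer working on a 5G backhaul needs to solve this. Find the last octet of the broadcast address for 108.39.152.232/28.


Given: IP = 108.39.152.232, prefix = /28
Host bits = 32 - 28 = 4
Network last octet = 232 AND mask = 224
Host part size = 2^4 - 1 = 15
Broadcast last octet = 224 OR 15 = 239

239


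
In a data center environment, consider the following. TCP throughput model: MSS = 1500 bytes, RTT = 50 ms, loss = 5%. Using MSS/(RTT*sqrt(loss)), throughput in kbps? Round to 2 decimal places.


Given: MSS = 1500 bytes, RTT = 50 ms, loss = 5%
RTT in seconds = 50 / 1000 = 0.05
Loss rate = 5% = 0.05
sqrt(loss) = sqrt(0.05) = 0.223606797750
Throughput (bytes/s) = 1500 / (0.05 * 0.223606797750) = 134164.0786
Throughput (kbps) = 134164.0786 * 8 / 1000 = 1073.312629 -> 1073.31 kbps (2 dp)

1073.31


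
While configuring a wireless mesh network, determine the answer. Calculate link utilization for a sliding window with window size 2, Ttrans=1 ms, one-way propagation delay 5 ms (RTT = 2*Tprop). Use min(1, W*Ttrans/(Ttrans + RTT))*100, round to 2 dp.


Given: W = 2, Ttrans = 1 ms, RTT = 10 ms (= 2 * Tprop, Tprop = 5 ms)
Cycle time = Ttrans + RTT = 1 + 10 = 11 ms (first packet sent until its ACK returns)
W * Ttrans = 2 * 1 = 2 ms of sending per cycle
W * Ttrans / (Ttrans + RTT) = 2 / 11 = 0.181818
U = min(1, 0.181818) = 0.181818
U% = 18.18%

18.18


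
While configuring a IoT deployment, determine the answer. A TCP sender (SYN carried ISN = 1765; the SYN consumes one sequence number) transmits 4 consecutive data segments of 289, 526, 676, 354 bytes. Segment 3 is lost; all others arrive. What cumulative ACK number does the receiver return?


SYN uses sequence number 1765; first data byte = ISN + 1 = 1766.
Segment 1: SEQ = 1766, len = 289 B, covers [1766, 2054]
Segment 2: SEQ = 2055, len = 526 B, covers [2055, 2580]
Segment 3: SEQ = 2581, len = 676 B, covers [2581, 3256] [LOST]
Segment 4: SEQ = 3257, len = 354 B, covers [3257, 3610]
In-order data received: bytes [1766, 2580] (segments 1..2).
Segment 3 missing -> gap begins at byte 2581; later segments buffered out of order.
Cumulative ACK = next expected in-order byte = 1766 + 289 + 526 = 2581

2581


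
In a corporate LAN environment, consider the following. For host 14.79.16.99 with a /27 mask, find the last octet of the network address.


Given: IP = 14.79.16.99, prefix = /27
Subnet mask = 255.255.255.224
Last octet of IP: 99
Last octet of mask: 224
Network last octet = 99 AND 224 = 96

96


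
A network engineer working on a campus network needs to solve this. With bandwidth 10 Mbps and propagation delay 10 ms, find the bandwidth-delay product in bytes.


Given: bandwidth = 10 Mbps, delay = 10 ms
BDP in bits = 10 * 10^6 * 10 / 1000
BDP in bits = 100000
BDP in bytes = 100000 / 8 = 12500

12500


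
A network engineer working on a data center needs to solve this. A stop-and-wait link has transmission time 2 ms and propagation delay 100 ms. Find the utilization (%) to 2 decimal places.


Given: Ttrans = 2 ms, Tprop = 100 ms
RTT = 2 * Tprop = 2 * 100 = 200 ms
U = Ttrans / (Ttrans + RTT)
U = 2 / (2 + 200)
U = 2 / 202 = 0.009901
U% = 0.99%

0.99


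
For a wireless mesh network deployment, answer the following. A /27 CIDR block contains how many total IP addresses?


Given: CIDR prefix /27
Host bits = 32 - 27 = 5
Total addresses = 2^5 = 32

32


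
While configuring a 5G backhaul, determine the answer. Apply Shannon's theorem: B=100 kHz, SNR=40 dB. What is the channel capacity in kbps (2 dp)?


Given: B = 100 kHz, SNR = 40 dB
SNR linear = 10^(40/10) = 10000
1 + SNR = 10001
log2(10001) = 13.2878566418
C = 100 * 1000 * 13.2878566418 = 1328785.6642 bps
C = 1328.785664 kbps -> 1328.79 kbps (2 dp)

1328.79


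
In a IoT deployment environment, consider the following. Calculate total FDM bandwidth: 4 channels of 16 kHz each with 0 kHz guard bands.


Given: 4 channels, 16 kHz each, guard = 0 kHz
Channel bandwidth = 4 * 16 = 64 kHz
Guard bands = 3 gaps * 0 kHz = 0 kHz
Total = 64 + 0 = 64 kHz

64


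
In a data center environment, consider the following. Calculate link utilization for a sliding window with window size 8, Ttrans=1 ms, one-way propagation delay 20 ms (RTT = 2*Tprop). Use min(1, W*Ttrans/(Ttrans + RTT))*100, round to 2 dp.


Given: W = 8, Ttrans = 1 ms, RTT = 40 ms (= 2 * Tprop, Tprop = 20 ms)
Cycle time = Ttrans + RTT = 1 + 40 = 41 ms (first packet sent until its ACK returns)
W * Ttrans = 8 * 1 = 8 ms of sending per cycle
W * Ttrans / (Ttrans + RTT) = 8 / 41 = 0.195122
U = min(1, 0.195122) = 0.195122
U% = 19.51%

19.51


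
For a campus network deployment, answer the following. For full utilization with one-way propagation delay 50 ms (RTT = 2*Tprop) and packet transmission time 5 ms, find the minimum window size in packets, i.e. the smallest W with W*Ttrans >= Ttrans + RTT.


Given: Ttrans = 5 ms, RTT = 100 ms (= 2 * Tprop, Tprop = 50 ms)
Time until first ACK returns = Ttrans + RTT = 5 + 100 = 105 ms
Need W * Ttrans >= Ttrans + RTT  ->  W >= (Ttrans + RTT) / Ttrans
(Ttrans + RTT) / Ttrans = 105 / 5 = 21
W_min = ceil(21) = 21

21


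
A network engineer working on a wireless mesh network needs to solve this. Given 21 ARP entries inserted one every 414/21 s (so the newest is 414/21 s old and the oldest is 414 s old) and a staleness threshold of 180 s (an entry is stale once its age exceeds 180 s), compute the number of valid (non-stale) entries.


Ages are k * 414/21 s for k = 1..21 (spacing = 19.7143 s).
Entry k is valid iff k * 414/21 <= 180 iff k <= 21 * 180 / 414 = 9.1304
n_valid = floor(9.1304) = 9
(n_stale = 21 - 9 = 12)

9


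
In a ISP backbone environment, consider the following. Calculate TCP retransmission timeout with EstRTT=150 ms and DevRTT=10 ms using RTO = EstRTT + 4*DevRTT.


Given: EstRTT = 150 ms, DevRTT = 10 ms
Timeout = EstRTT + 4 * DevRTT
4 * DevRTT = 4 * 10 = 40
Timeout = 150 + 40 = 190 ms

190


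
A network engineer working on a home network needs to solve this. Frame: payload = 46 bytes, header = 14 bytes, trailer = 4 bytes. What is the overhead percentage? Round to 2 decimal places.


Given: payload = 46 B, header = 14 B, trailer = 4 B
Overhead bytes = header + trailer = 14 + 4 = 18
Total frame = payload + overhead = 46 + 18 = 64
Overhead % = 18 / 64 * 100 = 28.1250% -> 28.13% (2 dp)

28.13


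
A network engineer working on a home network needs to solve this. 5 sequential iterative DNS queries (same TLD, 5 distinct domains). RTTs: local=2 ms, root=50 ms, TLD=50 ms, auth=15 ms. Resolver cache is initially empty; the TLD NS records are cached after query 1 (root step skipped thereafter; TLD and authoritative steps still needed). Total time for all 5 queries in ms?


Lookup 1 (cold cache): local + root + TLD + auth = 2 + 50 + 50 + 15 = 117 ms
Lookups 2..5 (TLD NS cached -> skip root; new domain -> still ask TLD and auth): local + TLD + auth = 2 + 50 + 15 = 67 ms each
Remaining 4 lookups: 4 * 67 = 268 ms
Total = 117 + 268 = 385 ms

385


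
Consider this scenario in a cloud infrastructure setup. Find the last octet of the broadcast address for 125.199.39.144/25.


Given: IP = 125.199.39.144, prefix = /25
Host bits = 32 - 25 = 7
Network last octet = 144 AND mask = 128
Host part size = 2^7 - 1 = 127
Broadcast last octet = 128 OR 127 = 255

255


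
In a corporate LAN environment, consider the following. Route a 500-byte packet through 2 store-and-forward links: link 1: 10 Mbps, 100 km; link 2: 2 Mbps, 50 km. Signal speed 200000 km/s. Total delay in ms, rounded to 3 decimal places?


Packet = 500 bytes = 4000 bits. Store-and-forward: sum (t_trans + t_prop) per link.
Link 1: t_trans = 4000/(10*10^6) s = 0.4000 ms; t_prop = 100/200000 s = 0.5000 ms; subtotal = 0.9000 ms
Link 2: t_trans = 4000/(2*10^6) s = 2.0000 ms; t_prop = 50/200000 s = 0.2500 ms; subtotal = 2.2500 ms
End-to-end = 0.9000 + 2.2500 = 3.1500 ms -> 3.150 ms (3 dp)

3.150


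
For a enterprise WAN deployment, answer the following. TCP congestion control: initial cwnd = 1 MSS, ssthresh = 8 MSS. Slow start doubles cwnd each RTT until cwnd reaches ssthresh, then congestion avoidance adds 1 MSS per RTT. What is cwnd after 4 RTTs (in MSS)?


RTT 0: cwnd = 1 MSS (initial)
RTT 1: cwnd = 2 MSS (slow start, doubled)
RTT 2: cwnd = 4 MSS (slow start, doubled)
RTT 3: cwnd = 8 MSS (slow start, doubled)
RTT 4: cwnd = 9 MSS (congestion avoidance, +1)

9


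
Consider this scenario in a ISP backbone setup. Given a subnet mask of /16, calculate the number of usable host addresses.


Given: subnet mask /16
Host bits = 32 - 16 = 16
Total addresses = 2^16 = 65536
Usable hosts = 65536 - 2 (network + broadcast) = 65534

65534


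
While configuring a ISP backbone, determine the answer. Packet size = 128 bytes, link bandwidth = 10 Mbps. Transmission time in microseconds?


Given: packet = 128 bytes, bandwidth = 10 Mbps
Packet in bits = 128 * 8 = 1024 bits
Bandwidth = 10 * 10^6 = 10000000 bps
Time = 1024 / 10000000 seconds
Time in us = 1024 * 10^6 / 10000000 = 102.4

102.4


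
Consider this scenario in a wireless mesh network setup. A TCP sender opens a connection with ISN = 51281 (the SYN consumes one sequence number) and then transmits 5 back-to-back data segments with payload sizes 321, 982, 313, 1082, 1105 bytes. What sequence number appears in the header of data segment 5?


The SYN occupies sequence number ISN = 51281, so the first data byte is ISN + 1 = 51282.
SEQ of data segment i = (ISN + 1) + sum of payload sizes of segments 1..i-1.
Segment 1: SEQ = 51282, payload = 321 bytes
Segment 2: SEQ = 51603, payload = 982 bytes
Segment 3: SEQ = 52585, payload = 313 bytes
Segment 4: SEQ = 52898, payload = 1082 bytes
Segment 5: SEQ = 53980, payload = 1105 bytes
SEQ of segment 5 = 51282 + 321 + 982 + 313 + 1082 = 53980

53980
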